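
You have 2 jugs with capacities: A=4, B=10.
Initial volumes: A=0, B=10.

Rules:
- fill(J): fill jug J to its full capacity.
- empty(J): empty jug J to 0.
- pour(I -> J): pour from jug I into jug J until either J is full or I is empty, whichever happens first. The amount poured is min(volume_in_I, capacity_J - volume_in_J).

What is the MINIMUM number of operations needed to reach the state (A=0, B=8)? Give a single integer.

BFS from (A=0, B=10). One shortest path:
  1. fill(A) -> (A=4 B=10)
  2. empty(B) -> (A=4 B=0)
  3. pour(A -> B) -> (A=0 B=4)
  4. fill(A) -> (A=4 B=4)
  5. pour(A -> B) -> (A=0 B=8)
Reached target in 5 moves.

Answer: 5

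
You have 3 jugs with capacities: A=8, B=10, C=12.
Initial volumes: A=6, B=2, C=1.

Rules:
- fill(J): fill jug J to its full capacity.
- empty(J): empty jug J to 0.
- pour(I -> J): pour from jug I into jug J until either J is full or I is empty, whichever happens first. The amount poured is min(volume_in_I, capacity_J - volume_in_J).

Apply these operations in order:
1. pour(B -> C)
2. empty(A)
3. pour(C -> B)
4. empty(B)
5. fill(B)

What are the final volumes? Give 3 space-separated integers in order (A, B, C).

Step 1: pour(B -> C) -> (A=6 B=0 C=3)
Step 2: empty(A) -> (A=0 B=0 C=3)
Step 3: pour(C -> B) -> (A=0 B=3 C=0)
Step 4: empty(B) -> (A=0 B=0 C=0)
Step 5: fill(B) -> (A=0 B=10 C=0)

Answer: 0 10 0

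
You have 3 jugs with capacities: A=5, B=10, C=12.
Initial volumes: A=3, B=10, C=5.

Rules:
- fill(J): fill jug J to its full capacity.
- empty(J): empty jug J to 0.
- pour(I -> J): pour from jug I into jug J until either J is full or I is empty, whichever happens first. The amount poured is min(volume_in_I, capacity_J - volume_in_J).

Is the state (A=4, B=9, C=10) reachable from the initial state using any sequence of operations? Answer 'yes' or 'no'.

Answer: no

Derivation:
BFS explored all 462 reachable states.
Reachable set includes: (0,0,0), (0,0,1), (0,0,2), (0,0,3), (0,0,4), (0,0,5), (0,0,6), (0,0,7), (0,0,8), (0,0,9), (0,0,10), (0,0,11) ...
Target (A=4, B=9, C=10) not in reachable set → no.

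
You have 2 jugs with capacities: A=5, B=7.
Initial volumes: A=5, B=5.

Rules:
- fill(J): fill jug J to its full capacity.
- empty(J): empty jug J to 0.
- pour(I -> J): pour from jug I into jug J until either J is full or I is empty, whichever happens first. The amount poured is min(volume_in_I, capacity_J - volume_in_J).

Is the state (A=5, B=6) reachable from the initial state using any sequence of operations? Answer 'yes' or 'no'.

BFS from (A=5, B=5):
  1. pour(A -> B) -> (A=3 B=7)
  2. empty(B) -> (A=3 B=0)
  3. pour(A -> B) -> (A=0 B=3)
  4. fill(A) -> (A=5 B=3)
  5. pour(A -> B) -> (A=1 B=7)
  6. empty(B) -> (A=1 B=0)
  7. pour(A -> B) -> (A=0 B=1)
  8. fill(A) -> (A=5 B=1)
  9. pour(A -> B) -> (A=0 B=6)
  10. fill(A) -> (A=5 B=6)
Target reached → yes.

Answer: yes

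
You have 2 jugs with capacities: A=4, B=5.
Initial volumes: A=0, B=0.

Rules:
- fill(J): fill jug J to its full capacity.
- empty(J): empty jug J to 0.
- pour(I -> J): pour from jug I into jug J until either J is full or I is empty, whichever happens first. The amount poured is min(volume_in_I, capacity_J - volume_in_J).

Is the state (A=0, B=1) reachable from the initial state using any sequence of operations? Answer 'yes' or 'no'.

Answer: yes

Derivation:
BFS from (A=0, B=0):
  1. fill(B) -> (A=0 B=5)
  2. pour(B -> A) -> (A=4 B=1)
  3. empty(A) -> (A=0 B=1)
Target reached → yes.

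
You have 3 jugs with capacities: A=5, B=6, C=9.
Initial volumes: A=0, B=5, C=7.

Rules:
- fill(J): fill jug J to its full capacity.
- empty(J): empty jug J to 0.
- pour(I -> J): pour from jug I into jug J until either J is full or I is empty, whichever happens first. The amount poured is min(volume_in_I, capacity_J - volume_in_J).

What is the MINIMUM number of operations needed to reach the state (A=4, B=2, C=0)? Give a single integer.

Answer: 4

Derivation:
BFS from (A=0, B=5, C=7). One shortest path:
  1. pour(C -> A) -> (A=5 B=5 C=2)
  2. pour(A -> B) -> (A=4 B=6 C=2)
  3. empty(B) -> (A=4 B=0 C=2)
  4. pour(C -> B) -> (A=4 B=2 C=0)
Reached target in 4 moves.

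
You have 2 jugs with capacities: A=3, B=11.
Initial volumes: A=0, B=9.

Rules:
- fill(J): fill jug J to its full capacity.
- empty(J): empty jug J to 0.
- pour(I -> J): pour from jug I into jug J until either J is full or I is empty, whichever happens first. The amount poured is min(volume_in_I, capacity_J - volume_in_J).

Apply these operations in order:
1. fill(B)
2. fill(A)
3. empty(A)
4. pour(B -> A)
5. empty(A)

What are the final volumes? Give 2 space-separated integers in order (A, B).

Step 1: fill(B) -> (A=0 B=11)
Step 2: fill(A) -> (A=3 B=11)
Step 3: empty(A) -> (A=0 B=11)
Step 4: pour(B -> A) -> (A=3 B=8)
Step 5: empty(A) -> (A=0 B=8)

Answer: 0 8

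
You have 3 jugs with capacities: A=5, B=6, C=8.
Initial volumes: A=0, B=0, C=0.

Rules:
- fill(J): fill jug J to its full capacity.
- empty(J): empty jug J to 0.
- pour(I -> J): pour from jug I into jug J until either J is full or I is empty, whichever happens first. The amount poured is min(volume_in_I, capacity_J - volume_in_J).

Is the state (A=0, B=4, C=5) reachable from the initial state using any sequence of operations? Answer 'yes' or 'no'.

Answer: yes

Derivation:
BFS from (A=0, B=0, C=0):
  1. fill(A) -> (A=5 B=0 C=0)
  2. fill(B) -> (A=5 B=6 C=0)
  3. pour(B -> C) -> (A=5 B=0 C=6)
  4. fill(B) -> (A=5 B=6 C=6)
  5. pour(B -> C) -> (A=5 B=4 C=8)
  6. empty(C) -> (A=5 B=4 C=0)
  7. pour(A -> C) -> (A=0 B=4 C=5)
Target reached → yes.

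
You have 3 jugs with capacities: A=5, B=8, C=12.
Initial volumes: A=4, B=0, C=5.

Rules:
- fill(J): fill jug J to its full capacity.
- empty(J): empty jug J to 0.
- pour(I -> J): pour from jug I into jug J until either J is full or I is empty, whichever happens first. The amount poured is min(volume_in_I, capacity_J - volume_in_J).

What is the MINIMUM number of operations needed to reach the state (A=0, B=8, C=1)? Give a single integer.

BFS from (A=4, B=0, C=5). One shortest path:
  1. pour(A -> B) -> (A=0 B=4 C=5)
  2. pour(C -> B) -> (A=0 B=8 C=1)
Reached target in 2 moves.

Answer: 2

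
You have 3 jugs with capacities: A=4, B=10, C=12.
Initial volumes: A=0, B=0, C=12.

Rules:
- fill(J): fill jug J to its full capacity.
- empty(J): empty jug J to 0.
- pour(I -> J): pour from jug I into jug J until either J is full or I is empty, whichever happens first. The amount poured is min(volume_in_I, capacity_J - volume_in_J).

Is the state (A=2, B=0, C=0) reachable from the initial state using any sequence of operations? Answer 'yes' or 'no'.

BFS from (A=0, B=0, C=12):
  1. pour(C -> B) -> (A=0 B=10 C=2)
  2. empty(B) -> (A=0 B=0 C=2)
  3. pour(C -> A) -> (A=2 B=0 C=0)
Target reached → yes.

Answer: yes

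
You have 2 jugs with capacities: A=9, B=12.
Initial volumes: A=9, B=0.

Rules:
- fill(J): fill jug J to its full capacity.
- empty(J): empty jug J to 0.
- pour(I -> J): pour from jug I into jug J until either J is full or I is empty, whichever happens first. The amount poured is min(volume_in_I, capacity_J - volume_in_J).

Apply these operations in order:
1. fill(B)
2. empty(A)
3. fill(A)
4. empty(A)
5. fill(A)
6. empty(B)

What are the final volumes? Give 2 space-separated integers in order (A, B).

Step 1: fill(B) -> (A=9 B=12)
Step 2: empty(A) -> (A=0 B=12)
Step 3: fill(A) -> (A=9 B=12)
Step 4: empty(A) -> (A=0 B=12)
Step 5: fill(A) -> (A=9 B=12)
Step 6: empty(B) -> (A=9 B=0)

Answer: 9 0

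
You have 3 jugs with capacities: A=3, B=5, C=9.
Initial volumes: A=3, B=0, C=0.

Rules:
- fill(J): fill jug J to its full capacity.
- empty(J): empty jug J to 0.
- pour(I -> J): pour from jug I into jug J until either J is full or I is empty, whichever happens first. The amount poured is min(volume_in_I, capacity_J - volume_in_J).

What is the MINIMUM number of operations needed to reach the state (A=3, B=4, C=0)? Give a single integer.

Answer: 4

Derivation:
BFS from (A=3, B=0, C=0). One shortest path:
  1. fill(C) -> (A=3 B=0 C=9)
  2. pour(C -> B) -> (A=3 B=5 C=4)
  3. empty(B) -> (A=3 B=0 C=4)
  4. pour(C -> B) -> (A=3 B=4 C=0)
Reached target in 4 moves.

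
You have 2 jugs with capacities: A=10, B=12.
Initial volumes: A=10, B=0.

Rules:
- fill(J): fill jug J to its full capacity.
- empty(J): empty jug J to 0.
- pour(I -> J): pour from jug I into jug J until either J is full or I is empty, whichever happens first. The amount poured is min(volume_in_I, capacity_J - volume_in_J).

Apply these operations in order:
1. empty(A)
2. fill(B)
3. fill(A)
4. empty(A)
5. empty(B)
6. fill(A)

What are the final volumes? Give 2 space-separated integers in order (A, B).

Answer: 10 0

Derivation:
Step 1: empty(A) -> (A=0 B=0)
Step 2: fill(B) -> (A=0 B=12)
Step 3: fill(A) -> (A=10 B=12)
Step 4: empty(A) -> (A=0 B=12)
Step 5: empty(B) -> (A=0 B=0)
Step 6: fill(A) -> (A=10 B=0)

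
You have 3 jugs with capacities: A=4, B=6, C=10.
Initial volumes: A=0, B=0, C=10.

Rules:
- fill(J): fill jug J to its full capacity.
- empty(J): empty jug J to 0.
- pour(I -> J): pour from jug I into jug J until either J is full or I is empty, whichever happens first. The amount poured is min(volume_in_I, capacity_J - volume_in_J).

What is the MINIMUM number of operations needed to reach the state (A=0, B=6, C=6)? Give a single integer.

Answer: 3

Derivation:
BFS from (A=0, B=0, C=10). One shortest path:
  1. fill(B) -> (A=0 B=6 C=10)
  2. pour(C -> A) -> (A=4 B=6 C=6)
  3. empty(A) -> (A=0 B=6 C=6)
Reached target in 3 moves.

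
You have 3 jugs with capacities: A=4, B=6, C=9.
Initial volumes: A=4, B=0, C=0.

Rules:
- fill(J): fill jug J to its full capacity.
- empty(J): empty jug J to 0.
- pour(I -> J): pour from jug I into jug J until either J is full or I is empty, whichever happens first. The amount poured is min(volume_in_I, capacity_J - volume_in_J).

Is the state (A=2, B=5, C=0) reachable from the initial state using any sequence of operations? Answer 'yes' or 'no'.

Answer: yes

Derivation:
BFS from (A=4, B=0, C=0):
  1. fill(C) -> (A=4 B=0 C=9)
  2. pour(A -> B) -> (A=0 B=4 C=9)
  3. pour(C -> A) -> (A=4 B=4 C=5)
  4. pour(A -> B) -> (A=2 B=6 C=5)
  5. empty(B) -> (A=2 B=0 C=5)
  6. pour(C -> B) -> (A=2 B=5 C=0)
Target reached → yes.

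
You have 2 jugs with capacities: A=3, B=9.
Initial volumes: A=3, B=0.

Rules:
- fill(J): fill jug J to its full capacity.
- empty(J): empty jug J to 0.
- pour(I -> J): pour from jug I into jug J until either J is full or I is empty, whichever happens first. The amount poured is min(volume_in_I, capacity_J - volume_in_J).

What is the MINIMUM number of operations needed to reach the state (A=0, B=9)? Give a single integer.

Answer: 2

Derivation:
BFS from (A=3, B=0). One shortest path:
  1. empty(A) -> (A=0 B=0)
  2. fill(B) -> (A=0 B=9)
Reached target in 2 moves.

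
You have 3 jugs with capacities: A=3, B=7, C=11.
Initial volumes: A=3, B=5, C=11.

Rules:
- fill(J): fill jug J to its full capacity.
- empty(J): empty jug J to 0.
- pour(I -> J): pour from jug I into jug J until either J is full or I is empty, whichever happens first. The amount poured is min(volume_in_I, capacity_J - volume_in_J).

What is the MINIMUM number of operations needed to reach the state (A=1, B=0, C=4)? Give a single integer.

Answer: 4

Derivation:
BFS from (A=3, B=5, C=11). One shortest path:
  1. pour(A -> B) -> (A=1 B=7 C=11)
  2. empty(B) -> (A=1 B=0 C=11)
  3. pour(C -> B) -> (A=1 B=7 C=4)
  4. empty(B) -> (A=1 B=0 C=4)
Reached target in 4 moves.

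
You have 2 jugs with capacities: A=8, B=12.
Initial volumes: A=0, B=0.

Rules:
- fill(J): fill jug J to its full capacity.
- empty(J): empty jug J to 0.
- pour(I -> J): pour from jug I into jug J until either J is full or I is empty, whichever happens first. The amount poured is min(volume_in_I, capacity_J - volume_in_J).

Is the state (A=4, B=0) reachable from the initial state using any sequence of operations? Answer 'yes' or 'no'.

Answer: yes

Derivation:
BFS from (A=0, B=0):
  1. fill(B) -> (A=0 B=12)
  2. pour(B -> A) -> (A=8 B=4)
  3. empty(A) -> (A=0 B=4)
  4. pour(B -> A) -> (A=4 B=0)
Target reached → yes.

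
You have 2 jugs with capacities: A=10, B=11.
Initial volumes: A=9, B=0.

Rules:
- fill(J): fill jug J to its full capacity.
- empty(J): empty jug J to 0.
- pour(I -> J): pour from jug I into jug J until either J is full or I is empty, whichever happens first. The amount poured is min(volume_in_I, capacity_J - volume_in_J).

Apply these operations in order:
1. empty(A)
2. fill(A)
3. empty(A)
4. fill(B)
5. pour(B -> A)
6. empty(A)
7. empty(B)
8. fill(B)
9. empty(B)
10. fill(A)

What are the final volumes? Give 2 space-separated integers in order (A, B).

Answer: 10 0

Derivation:
Step 1: empty(A) -> (A=0 B=0)
Step 2: fill(A) -> (A=10 B=0)
Step 3: empty(A) -> (A=0 B=0)
Step 4: fill(B) -> (A=0 B=11)
Step 5: pour(B -> A) -> (A=10 B=1)
Step 6: empty(A) -> (A=0 B=1)
Step 7: empty(B) -> (A=0 B=0)
Step 8: fill(B) -> (A=0 B=11)
Step 9: empty(B) -> (A=0 B=0)
Step 10: fill(A) -> (A=10 B=0)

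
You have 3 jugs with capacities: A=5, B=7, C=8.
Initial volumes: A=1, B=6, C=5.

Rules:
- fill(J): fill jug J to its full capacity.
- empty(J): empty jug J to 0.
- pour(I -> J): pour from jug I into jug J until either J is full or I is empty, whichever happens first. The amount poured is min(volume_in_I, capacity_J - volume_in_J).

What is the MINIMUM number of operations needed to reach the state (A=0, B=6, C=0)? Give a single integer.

BFS from (A=1, B=6, C=5). One shortest path:
  1. empty(A) -> (A=0 B=6 C=5)
  2. empty(C) -> (A=0 B=6 C=0)
Reached target in 2 moves.

Answer: 2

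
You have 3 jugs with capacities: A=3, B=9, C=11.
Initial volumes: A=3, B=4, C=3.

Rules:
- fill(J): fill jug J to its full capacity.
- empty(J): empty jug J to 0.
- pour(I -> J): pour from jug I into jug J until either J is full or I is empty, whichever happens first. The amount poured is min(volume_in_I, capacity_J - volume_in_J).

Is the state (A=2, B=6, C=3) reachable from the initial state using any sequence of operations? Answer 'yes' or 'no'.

BFS explored all 320 reachable states.
Reachable set includes: (0,0,0), (0,0,1), (0,0,2), (0,0,3), (0,0,4), (0,0,5), (0,0,6), (0,0,7), (0,0,8), (0,0,9), (0,0,10), (0,0,11) ...
Target (A=2, B=6, C=3) not in reachable set → no.

Answer: no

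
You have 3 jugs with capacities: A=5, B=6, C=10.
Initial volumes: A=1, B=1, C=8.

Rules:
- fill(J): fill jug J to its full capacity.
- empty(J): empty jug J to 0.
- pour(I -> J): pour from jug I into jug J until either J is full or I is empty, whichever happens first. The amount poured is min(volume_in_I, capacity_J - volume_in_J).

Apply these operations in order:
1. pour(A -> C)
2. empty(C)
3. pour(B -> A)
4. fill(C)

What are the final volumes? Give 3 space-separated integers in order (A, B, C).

Step 1: pour(A -> C) -> (A=0 B=1 C=9)
Step 2: empty(C) -> (A=0 B=1 C=0)
Step 3: pour(B -> A) -> (A=1 B=0 C=0)
Step 4: fill(C) -> (A=1 B=0 C=10)

Answer: 1 0 10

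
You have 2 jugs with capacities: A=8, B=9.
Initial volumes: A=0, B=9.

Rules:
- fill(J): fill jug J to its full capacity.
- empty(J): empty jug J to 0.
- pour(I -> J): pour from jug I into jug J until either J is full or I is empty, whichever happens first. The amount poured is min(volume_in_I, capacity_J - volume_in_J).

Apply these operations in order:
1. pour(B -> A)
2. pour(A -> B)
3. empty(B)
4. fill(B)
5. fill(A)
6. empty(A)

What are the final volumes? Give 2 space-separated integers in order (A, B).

Answer: 0 9

Derivation:
Step 1: pour(B -> A) -> (A=8 B=1)
Step 2: pour(A -> B) -> (A=0 B=9)
Step 3: empty(B) -> (A=0 B=0)
Step 4: fill(B) -> (A=0 B=9)
Step 5: fill(A) -> (A=8 B=9)
Step 6: empty(A) -> (A=0 B=9)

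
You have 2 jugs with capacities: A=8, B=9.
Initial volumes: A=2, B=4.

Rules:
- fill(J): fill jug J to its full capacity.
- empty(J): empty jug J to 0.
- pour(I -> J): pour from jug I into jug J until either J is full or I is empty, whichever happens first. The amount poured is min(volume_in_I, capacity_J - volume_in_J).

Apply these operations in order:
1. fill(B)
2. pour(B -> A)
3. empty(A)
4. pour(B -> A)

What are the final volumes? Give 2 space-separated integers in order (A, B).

Step 1: fill(B) -> (A=2 B=9)
Step 2: pour(B -> A) -> (A=8 B=3)
Step 3: empty(A) -> (A=0 B=3)
Step 4: pour(B -> A) -> (A=3 B=0)

Answer: 3 0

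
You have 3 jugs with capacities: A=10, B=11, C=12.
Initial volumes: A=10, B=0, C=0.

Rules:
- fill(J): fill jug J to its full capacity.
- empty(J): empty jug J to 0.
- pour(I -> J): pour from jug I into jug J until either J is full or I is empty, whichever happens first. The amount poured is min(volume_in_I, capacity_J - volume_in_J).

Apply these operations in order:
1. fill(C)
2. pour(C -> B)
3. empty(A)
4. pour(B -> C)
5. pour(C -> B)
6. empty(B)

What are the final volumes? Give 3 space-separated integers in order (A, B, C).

Answer: 0 0 1

Derivation:
Step 1: fill(C) -> (A=10 B=0 C=12)
Step 2: pour(C -> B) -> (A=10 B=11 C=1)
Step 3: empty(A) -> (A=0 B=11 C=1)
Step 4: pour(B -> C) -> (A=0 B=0 C=12)
Step 5: pour(C -> B) -> (A=0 B=11 C=1)
Step 6: empty(B) -> (A=0 B=0 C=1)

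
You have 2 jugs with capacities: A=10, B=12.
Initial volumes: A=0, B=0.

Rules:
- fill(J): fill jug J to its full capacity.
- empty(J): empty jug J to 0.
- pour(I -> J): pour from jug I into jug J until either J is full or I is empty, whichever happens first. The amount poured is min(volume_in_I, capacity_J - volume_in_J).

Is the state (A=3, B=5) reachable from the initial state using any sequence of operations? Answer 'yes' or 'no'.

BFS explored all 22 reachable states.
Reachable set includes: (0,0), (0,2), (0,4), (0,6), (0,8), (0,10), (0,12), (2,0), (2,12), (4,0), (4,12), (6,0) ...
Target (A=3, B=5) not in reachable set → no.

Answer: no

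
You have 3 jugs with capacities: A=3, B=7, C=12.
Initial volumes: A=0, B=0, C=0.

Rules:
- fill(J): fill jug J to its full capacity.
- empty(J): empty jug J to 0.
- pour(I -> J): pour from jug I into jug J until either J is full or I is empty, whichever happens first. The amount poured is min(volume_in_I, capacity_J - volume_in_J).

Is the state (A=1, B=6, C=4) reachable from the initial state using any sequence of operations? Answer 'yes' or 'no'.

Answer: no

Derivation:
BFS explored all 284 reachable states.
Reachable set includes: (0,0,0), (0,0,1), (0,0,2), (0,0,3), (0,0,4), (0,0,5), (0,0,6), (0,0,7), (0,0,8), (0,0,9), (0,0,10), (0,0,11) ...
Target (A=1, B=6, C=4) not in reachable set → no.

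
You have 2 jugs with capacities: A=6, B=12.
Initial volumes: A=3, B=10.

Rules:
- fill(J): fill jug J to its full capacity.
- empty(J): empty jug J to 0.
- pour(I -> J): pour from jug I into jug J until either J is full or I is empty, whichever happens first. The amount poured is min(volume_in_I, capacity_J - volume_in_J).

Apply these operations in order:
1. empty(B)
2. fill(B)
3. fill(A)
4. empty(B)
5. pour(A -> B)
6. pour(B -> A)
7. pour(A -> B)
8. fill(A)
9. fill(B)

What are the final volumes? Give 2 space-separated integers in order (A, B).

Step 1: empty(B) -> (A=3 B=0)
Step 2: fill(B) -> (A=3 B=12)
Step 3: fill(A) -> (A=6 B=12)
Step 4: empty(B) -> (A=6 B=0)
Step 5: pour(A -> B) -> (A=0 B=6)
Step 6: pour(B -> A) -> (A=6 B=0)
Step 7: pour(A -> B) -> (A=0 B=6)
Step 8: fill(A) -> (A=6 B=6)
Step 9: fill(B) -> (A=6 B=12)

Answer: 6 12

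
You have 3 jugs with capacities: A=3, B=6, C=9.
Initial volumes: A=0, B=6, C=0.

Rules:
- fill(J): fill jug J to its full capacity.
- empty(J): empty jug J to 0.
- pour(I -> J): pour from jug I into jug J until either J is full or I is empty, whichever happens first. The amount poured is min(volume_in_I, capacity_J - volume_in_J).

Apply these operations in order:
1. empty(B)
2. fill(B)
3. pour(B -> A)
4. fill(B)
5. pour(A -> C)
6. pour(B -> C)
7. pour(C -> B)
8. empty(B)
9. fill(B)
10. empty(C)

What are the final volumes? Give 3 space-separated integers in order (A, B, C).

Step 1: empty(B) -> (A=0 B=0 C=0)
Step 2: fill(B) -> (A=0 B=6 C=0)
Step 3: pour(B -> A) -> (A=3 B=3 C=0)
Step 4: fill(B) -> (A=3 B=6 C=0)
Step 5: pour(A -> C) -> (A=0 B=6 C=3)
Step 6: pour(B -> C) -> (A=0 B=0 C=9)
Step 7: pour(C -> B) -> (A=0 B=6 C=3)
Step 8: empty(B) -> (A=0 B=0 C=3)
Step 9: fill(B) -> (A=0 B=6 C=3)
Step 10: empty(C) -> (A=0 B=6 C=0)

Answer: 0 6 0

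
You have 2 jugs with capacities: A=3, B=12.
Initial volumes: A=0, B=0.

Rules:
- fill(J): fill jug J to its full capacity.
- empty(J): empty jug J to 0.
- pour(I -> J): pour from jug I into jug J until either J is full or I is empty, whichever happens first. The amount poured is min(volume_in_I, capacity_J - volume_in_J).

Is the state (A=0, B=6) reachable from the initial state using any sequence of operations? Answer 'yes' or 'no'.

BFS from (A=0, B=0):
  1. fill(A) -> (A=3 B=0)
  2. pour(A -> B) -> (A=0 B=3)
  3. fill(A) -> (A=3 B=3)
  4. pour(A -> B) -> (A=0 B=6)
Target reached → yes.

Answer: yes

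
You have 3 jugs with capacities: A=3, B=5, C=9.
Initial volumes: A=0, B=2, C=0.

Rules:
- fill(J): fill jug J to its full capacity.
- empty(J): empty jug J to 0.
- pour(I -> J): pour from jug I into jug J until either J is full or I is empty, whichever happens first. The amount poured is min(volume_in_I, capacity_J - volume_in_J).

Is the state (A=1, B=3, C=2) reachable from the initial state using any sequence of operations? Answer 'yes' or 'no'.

Answer: no

Derivation:
BFS explored all 176 reachable states.
Reachable set includes: (0,0,0), (0,0,1), (0,0,2), (0,0,3), (0,0,4), (0,0,5), (0,0,6), (0,0,7), (0,0,8), (0,0,9), (0,1,0), (0,1,1) ...
Target (A=1, B=3, C=2) not in reachable set → no.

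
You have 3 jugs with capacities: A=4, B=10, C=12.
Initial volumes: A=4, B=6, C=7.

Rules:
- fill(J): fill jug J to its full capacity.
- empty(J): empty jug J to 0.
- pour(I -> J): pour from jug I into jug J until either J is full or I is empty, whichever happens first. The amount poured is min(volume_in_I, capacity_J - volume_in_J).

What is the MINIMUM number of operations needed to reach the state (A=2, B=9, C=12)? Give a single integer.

BFS from (A=4, B=6, C=7). One shortest path:
  1. empty(A) -> (A=0 B=6 C=7)
  2. pour(B -> A) -> (A=4 B=2 C=7)
  3. pour(A -> C) -> (A=0 B=2 C=11)
  4. pour(B -> A) -> (A=2 B=0 C=11)
  5. fill(B) -> (A=2 B=10 C=11)
  6. pour(B -> C) -> (A=2 B=9 C=12)
Reached target in 6 moves.

Answer: 6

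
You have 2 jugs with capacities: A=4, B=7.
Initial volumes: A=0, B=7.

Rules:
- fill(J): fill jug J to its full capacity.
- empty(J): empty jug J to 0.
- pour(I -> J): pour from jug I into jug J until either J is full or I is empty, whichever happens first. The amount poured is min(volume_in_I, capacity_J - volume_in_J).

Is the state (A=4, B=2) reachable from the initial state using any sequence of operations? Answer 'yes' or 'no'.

BFS from (A=0, B=7):
  1. pour(B -> A) -> (A=4 B=3)
  2. empty(A) -> (A=0 B=3)
  3. pour(B -> A) -> (A=3 B=0)
  4. fill(B) -> (A=3 B=7)
  5. pour(B -> A) -> (A=4 B=6)
  6. empty(A) -> (A=0 B=6)
  7. pour(B -> A) -> (A=4 B=2)
Target reached → yes.

Answer: yes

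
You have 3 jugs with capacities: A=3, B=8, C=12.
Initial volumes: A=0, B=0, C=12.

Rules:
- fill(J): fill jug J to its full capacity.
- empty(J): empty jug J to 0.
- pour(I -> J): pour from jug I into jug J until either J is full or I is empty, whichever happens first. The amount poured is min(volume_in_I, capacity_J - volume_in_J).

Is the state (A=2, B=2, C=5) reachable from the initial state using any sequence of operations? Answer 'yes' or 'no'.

Answer: no

Derivation:
BFS explored all 314 reachable states.
Reachable set includes: (0,0,0), (0,0,1), (0,0,2), (0,0,3), (0,0,4), (0,0,5), (0,0,6), (0,0,7), (0,0,8), (0,0,9), (0,0,10), (0,0,11) ...
Target (A=2, B=2, C=5) not in reachable set → no.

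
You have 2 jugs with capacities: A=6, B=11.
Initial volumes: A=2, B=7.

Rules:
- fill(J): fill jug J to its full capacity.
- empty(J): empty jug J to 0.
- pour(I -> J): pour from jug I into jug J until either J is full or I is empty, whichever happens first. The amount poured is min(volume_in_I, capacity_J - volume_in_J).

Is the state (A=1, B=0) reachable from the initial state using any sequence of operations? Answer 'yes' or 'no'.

Answer: yes

Derivation:
BFS from (A=2, B=7):
  1. empty(A) -> (A=0 B=7)
  2. pour(B -> A) -> (A=6 B=1)
  3. empty(A) -> (A=0 B=1)
  4. pour(B -> A) -> (A=1 B=0)
Target reached → yes.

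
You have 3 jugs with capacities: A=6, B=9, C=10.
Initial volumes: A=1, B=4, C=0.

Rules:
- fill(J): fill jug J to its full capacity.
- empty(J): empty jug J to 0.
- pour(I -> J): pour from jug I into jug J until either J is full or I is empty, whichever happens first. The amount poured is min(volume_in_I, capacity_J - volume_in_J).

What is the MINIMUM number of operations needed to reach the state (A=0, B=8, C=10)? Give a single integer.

Answer: 5

Derivation:
BFS from (A=1, B=4, C=0). One shortest path:
  1. empty(A) -> (A=0 B=4 C=0)
  2. fill(B) -> (A=0 B=9 C=0)
  3. pour(B -> C) -> (A=0 B=0 C=9)
  4. fill(B) -> (A=0 B=9 C=9)
  5. pour(B -> C) -> (A=0 B=8 C=10)
Reached target in 5 moves.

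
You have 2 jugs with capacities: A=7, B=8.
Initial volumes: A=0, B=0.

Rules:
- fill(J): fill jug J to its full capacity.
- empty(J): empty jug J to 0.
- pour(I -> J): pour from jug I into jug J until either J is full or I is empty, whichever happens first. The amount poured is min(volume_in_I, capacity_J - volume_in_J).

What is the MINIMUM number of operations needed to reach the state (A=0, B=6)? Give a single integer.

BFS from (A=0, B=0). One shortest path:
  1. fill(A) -> (A=7 B=0)
  2. pour(A -> B) -> (A=0 B=7)
  3. fill(A) -> (A=7 B=7)
  4. pour(A -> B) -> (A=6 B=8)
  5. empty(B) -> (A=6 B=0)
  6. pour(A -> B) -> (A=0 B=6)
Reached target in 6 moves.

Answer: 6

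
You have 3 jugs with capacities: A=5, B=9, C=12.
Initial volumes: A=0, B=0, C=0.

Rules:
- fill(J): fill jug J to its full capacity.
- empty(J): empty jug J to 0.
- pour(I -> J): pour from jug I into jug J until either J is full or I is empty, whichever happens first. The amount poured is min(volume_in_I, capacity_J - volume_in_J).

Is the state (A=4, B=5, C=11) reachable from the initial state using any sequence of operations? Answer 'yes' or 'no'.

Answer: no

Derivation:
BFS explored all 428 reachable states.
Reachable set includes: (0,0,0), (0,0,1), (0,0,2), (0,0,3), (0,0,4), (0,0,5), (0,0,6), (0,0,7), (0,0,8), (0,0,9), (0,0,10), (0,0,11) ...
Target (A=4, B=5, C=11) not in reachable set → no.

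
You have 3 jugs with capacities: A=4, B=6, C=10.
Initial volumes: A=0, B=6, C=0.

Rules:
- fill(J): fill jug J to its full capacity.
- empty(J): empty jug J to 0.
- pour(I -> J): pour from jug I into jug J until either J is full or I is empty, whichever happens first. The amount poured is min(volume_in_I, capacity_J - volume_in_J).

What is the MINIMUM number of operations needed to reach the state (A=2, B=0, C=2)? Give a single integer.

Answer: 6

Derivation:
BFS from (A=0, B=6, C=0). One shortest path:
  1. fill(A) -> (A=4 B=6 C=0)
  2. pour(B -> C) -> (A=4 B=0 C=6)
  3. pour(A -> B) -> (A=0 B=4 C=6)
  4. pour(C -> A) -> (A=4 B=4 C=2)
  5. pour(A -> B) -> (A=2 B=6 C=2)
  6. empty(B) -> (A=2 B=0 C=2)
Reached target in 6 moves.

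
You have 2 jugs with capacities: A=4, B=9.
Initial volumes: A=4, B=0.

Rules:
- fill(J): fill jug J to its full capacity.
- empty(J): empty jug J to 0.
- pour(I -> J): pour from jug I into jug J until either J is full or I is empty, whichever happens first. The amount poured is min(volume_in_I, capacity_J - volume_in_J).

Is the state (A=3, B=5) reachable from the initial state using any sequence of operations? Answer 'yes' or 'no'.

Answer: no

Derivation:
BFS explored all 26 reachable states.
Reachable set includes: (0,0), (0,1), (0,2), (0,3), (0,4), (0,5), (0,6), (0,7), (0,8), (0,9), (1,0), (1,9) ...
Target (A=3, B=5) not in reachable set → no.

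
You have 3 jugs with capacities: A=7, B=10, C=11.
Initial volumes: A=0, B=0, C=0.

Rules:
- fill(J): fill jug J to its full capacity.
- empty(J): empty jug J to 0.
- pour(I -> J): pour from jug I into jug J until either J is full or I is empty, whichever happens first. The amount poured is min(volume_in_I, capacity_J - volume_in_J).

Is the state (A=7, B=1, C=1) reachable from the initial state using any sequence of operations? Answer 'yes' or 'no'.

BFS from (A=0, B=0, C=0):
  1. fill(C) -> (A=0 B=0 C=11)
  2. pour(C -> B) -> (A=0 B=10 C=1)
  3. empty(B) -> (A=0 B=0 C=1)
  4. pour(C -> A) -> (A=1 B=0 C=0)
  5. fill(C) -> (A=1 B=0 C=11)
  6. pour(C -> B) -> (A=1 B=10 C=1)
  7. empty(B) -> (A=1 B=0 C=1)
  8. pour(A -> B) -> (A=0 B=1 C=1)
  9. fill(A) -> (A=7 B=1 C=1)
Target reached → yes.

Answer: yes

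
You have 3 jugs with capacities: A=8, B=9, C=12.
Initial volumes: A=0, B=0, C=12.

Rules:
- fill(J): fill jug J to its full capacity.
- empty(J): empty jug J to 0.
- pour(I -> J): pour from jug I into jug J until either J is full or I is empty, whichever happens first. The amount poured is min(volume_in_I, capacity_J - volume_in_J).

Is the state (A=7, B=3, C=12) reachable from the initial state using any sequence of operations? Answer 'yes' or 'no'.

BFS from (A=0, B=0, C=12):
  1. fill(A) -> (A=8 B=0 C=12)
  2. pour(A -> B) -> (A=0 B=8 C=12)
  3. fill(A) -> (A=8 B=8 C=12)
  4. pour(A -> B) -> (A=7 B=9 C=12)
  5. empty(B) -> (A=7 B=0 C=12)
  6. pour(C -> B) -> (A=7 B=9 C=3)
  7. empty(B) -> (A=7 B=0 C=3)
  8. pour(C -> B) -> (A=7 B=3 C=0)
  9. fill(C) -> (A=7 B=3 C=12)
Target reached → yes.

Answer: yes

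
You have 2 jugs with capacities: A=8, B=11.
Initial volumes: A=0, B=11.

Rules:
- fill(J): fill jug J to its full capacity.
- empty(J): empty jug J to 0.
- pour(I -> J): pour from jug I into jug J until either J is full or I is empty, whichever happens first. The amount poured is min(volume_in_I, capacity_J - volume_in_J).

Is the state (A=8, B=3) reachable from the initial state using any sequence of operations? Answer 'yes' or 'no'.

BFS from (A=0, B=11):
  1. pour(B -> A) -> (A=8 B=3)
Target reached → yes.

Answer: yes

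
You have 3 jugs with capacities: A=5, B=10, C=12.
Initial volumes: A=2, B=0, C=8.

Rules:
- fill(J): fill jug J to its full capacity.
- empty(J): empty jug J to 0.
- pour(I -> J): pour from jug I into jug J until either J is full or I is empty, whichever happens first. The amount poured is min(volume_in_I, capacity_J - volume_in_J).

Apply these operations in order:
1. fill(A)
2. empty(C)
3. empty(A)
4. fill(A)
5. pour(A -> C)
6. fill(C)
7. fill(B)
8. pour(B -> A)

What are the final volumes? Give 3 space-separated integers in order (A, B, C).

Answer: 5 5 12

Derivation:
Step 1: fill(A) -> (A=5 B=0 C=8)
Step 2: empty(C) -> (A=5 B=0 C=0)
Step 3: empty(A) -> (A=0 B=0 C=0)
Step 4: fill(A) -> (A=5 B=0 C=0)
Step 5: pour(A -> C) -> (A=0 B=0 C=5)
Step 6: fill(C) -> (A=0 B=0 C=12)
Step 7: fill(B) -> (A=0 B=10 C=12)
Step 8: pour(B -> A) -> (A=5 B=5 C=12)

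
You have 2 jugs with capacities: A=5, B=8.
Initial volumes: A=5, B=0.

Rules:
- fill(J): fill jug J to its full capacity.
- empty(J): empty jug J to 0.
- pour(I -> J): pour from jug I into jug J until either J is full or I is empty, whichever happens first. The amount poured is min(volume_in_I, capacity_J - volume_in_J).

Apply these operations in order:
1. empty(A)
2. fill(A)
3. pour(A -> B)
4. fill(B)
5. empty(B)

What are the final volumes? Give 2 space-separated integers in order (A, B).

Answer: 0 0

Derivation:
Step 1: empty(A) -> (A=0 B=0)
Step 2: fill(A) -> (A=5 B=0)
Step 3: pour(A -> B) -> (A=0 B=5)
Step 4: fill(B) -> (A=0 B=8)
Step 5: empty(B) -> (A=0 B=0)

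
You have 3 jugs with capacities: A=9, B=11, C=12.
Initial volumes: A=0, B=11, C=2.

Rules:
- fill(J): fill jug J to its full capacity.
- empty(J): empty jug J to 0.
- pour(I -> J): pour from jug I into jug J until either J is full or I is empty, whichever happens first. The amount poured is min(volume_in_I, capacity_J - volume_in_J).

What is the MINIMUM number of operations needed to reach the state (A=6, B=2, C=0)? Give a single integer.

BFS from (A=0, B=11, C=2). One shortest path:
  1. fill(A) -> (A=9 B=11 C=2)
  2. empty(C) -> (A=9 B=11 C=0)
  3. pour(A -> C) -> (A=0 B=11 C=9)
  4. pour(B -> A) -> (A=9 B=2 C=9)
  5. pour(A -> C) -> (A=6 B=2 C=12)
  6. empty(C) -> (A=6 B=2 C=0)
Reached target in 6 moves.

Answer: 6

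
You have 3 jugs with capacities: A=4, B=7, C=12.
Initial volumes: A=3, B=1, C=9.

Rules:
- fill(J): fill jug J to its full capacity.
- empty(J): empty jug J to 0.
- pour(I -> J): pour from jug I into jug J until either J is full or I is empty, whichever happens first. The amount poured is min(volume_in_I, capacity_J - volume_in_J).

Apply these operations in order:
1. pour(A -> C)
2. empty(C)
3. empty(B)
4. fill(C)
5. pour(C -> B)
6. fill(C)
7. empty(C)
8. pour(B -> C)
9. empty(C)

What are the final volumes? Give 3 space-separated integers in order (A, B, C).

Step 1: pour(A -> C) -> (A=0 B=1 C=12)
Step 2: empty(C) -> (A=0 B=1 C=0)
Step 3: empty(B) -> (A=0 B=0 C=0)
Step 4: fill(C) -> (A=0 B=0 C=12)
Step 5: pour(C -> B) -> (A=0 B=7 C=5)
Step 6: fill(C) -> (A=0 B=7 C=12)
Step 7: empty(C) -> (A=0 B=7 C=0)
Step 8: pour(B -> C) -> (A=0 B=0 C=7)
Step 9: empty(C) -> (A=0 B=0 C=0)

Answer: 0 0 0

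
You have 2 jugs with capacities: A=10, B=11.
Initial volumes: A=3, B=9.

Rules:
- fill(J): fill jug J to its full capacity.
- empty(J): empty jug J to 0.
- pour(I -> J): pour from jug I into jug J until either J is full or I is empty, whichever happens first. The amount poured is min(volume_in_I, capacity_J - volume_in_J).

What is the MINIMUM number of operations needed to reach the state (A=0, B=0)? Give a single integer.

Answer: 2

Derivation:
BFS from (A=3, B=9). One shortest path:
  1. empty(A) -> (A=0 B=9)
  2. empty(B) -> (A=0 B=0)
Reached target in 2 moves.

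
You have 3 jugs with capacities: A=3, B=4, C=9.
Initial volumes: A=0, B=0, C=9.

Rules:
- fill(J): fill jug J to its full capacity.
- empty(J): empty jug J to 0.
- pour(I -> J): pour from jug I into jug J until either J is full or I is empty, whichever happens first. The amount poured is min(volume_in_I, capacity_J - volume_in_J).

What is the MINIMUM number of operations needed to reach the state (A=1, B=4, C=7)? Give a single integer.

BFS from (A=0, B=0, C=9). One shortest path:
  1. fill(B) -> (A=0 B=4 C=9)
  2. empty(C) -> (A=0 B=4 C=0)
  3. pour(B -> A) -> (A=3 B=1 C=0)
  4. pour(A -> C) -> (A=0 B=1 C=3)
  5. pour(B -> A) -> (A=1 B=0 C=3)
  6. fill(B) -> (A=1 B=4 C=3)
  7. pour(B -> C) -> (A=1 B=0 C=7)
  8. fill(B) -> (A=1 B=4 C=7)
Reached target in 8 moves.

Answer: 8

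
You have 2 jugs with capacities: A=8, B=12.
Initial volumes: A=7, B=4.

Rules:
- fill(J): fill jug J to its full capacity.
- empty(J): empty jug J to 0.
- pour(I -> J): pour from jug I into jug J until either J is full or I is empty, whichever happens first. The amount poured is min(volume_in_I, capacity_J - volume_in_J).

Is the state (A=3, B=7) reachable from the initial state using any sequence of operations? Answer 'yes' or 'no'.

BFS explored all 21 reachable states.
Reachable set includes: (0,0), (0,3), (0,4), (0,7), (0,8), (0,11), (0,12), (3,0), (3,12), (4,0), (4,12), (7,0) ...
Target (A=3, B=7) not in reachable set → no.

Answer: no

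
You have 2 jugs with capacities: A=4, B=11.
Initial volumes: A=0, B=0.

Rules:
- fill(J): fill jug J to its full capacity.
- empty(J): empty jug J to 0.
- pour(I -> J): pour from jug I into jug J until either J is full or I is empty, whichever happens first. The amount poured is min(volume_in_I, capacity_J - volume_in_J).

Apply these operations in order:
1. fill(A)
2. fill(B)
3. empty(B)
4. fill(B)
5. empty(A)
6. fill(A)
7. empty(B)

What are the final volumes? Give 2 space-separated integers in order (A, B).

Answer: 4 0

Derivation:
Step 1: fill(A) -> (A=4 B=0)
Step 2: fill(B) -> (A=4 B=11)
Step 3: empty(B) -> (A=4 B=0)
Step 4: fill(B) -> (A=4 B=11)
Step 5: empty(A) -> (A=0 B=11)
Step 6: fill(A) -> (A=4 B=11)
Step 7: empty(B) -> (A=4 B=0)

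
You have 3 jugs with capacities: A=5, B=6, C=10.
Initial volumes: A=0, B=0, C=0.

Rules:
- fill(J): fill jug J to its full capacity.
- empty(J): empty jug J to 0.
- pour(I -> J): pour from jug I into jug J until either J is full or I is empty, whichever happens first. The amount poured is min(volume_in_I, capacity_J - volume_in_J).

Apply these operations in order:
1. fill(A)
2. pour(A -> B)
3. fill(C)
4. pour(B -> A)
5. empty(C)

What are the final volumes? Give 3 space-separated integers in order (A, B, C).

Step 1: fill(A) -> (A=5 B=0 C=0)
Step 2: pour(A -> B) -> (A=0 B=5 C=0)
Step 3: fill(C) -> (A=0 B=5 C=10)
Step 4: pour(B -> A) -> (A=5 B=0 C=10)
Step 5: empty(C) -> (A=5 B=0 C=0)

Answer: 5 0 0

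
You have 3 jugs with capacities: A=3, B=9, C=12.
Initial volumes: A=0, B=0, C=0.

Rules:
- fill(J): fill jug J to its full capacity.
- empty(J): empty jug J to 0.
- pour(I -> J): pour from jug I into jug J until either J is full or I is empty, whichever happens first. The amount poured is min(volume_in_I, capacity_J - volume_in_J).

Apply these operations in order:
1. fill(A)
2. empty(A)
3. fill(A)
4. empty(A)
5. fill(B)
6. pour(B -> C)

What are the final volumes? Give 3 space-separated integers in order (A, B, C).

Step 1: fill(A) -> (A=3 B=0 C=0)
Step 2: empty(A) -> (A=0 B=0 C=0)
Step 3: fill(A) -> (A=3 B=0 C=0)
Step 4: empty(A) -> (A=0 B=0 C=0)
Step 5: fill(B) -> (A=0 B=9 C=0)
Step 6: pour(B -> C) -> (A=0 B=0 C=9)

Answer: 0 0 9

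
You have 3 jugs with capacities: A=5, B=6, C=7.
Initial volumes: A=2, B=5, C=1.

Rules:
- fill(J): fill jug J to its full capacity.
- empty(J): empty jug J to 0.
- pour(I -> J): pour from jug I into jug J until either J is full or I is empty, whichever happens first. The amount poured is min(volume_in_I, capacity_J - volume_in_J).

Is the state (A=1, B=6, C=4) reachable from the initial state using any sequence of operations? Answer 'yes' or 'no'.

Answer: yes

Derivation:
BFS from (A=2, B=5, C=1):
  1. fill(B) -> (A=2 B=6 C=1)
  2. pour(B -> A) -> (A=5 B=3 C=1)
  3. empty(A) -> (A=0 B=3 C=1)
  4. pour(C -> A) -> (A=1 B=3 C=0)
  5. fill(C) -> (A=1 B=3 C=7)
  6. pour(C -> B) -> (A=1 B=6 C=4)
Target reached → yes.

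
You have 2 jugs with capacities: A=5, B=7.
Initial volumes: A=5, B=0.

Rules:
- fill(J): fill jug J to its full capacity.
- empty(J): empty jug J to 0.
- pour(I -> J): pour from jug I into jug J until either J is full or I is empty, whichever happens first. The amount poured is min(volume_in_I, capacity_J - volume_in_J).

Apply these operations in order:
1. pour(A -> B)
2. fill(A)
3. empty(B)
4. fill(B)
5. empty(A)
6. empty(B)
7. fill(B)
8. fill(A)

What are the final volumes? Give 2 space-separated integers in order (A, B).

Step 1: pour(A -> B) -> (A=0 B=5)
Step 2: fill(A) -> (A=5 B=5)
Step 3: empty(B) -> (A=5 B=0)
Step 4: fill(B) -> (A=5 B=7)
Step 5: empty(A) -> (A=0 B=7)
Step 6: empty(B) -> (A=0 B=0)
Step 7: fill(B) -> (A=0 B=7)
Step 8: fill(A) -> (A=5 B=7)

Answer: 5 7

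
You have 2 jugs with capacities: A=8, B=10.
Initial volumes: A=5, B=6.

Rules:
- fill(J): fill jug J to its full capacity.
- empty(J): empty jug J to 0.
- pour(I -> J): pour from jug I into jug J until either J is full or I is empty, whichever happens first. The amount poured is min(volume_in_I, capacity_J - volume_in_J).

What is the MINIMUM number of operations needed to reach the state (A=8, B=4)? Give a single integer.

BFS from (A=5, B=6). One shortest path:
  1. fill(A) -> (A=8 B=6)
  2. pour(A -> B) -> (A=4 B=10)
  3. empty(B) -> (A=4 B=0)
  4. pour(A -> B) -> (A=0 B=4)
  5. fill(A) -> (A=8 B=4)
Reached target in 5 moves.

Answer: 5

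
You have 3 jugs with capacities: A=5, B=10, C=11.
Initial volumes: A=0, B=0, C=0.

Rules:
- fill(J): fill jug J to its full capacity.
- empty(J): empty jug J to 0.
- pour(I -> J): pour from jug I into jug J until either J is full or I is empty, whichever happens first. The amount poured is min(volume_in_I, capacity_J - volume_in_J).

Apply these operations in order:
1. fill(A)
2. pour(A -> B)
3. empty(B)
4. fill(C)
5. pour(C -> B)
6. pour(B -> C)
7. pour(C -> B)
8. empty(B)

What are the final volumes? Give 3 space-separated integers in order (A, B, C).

Step 1: fill(A) -> (A=5 B=0 C=0)
Step 2: pour(A -> B) -> (A=0 B=5 C=0)
Step 3: empty(B) -> (A=0 B=0 C=0)
Step 4: fill(C) -> (A=0 B=0 C=11)
Step 5: pour(C -> B) -> (A=0 B=10 C=1)
Step 6: pour(B -> C) -> (A=0 B=0 C=11)
Step 7: pour(C -> B) -> (A=0 B=10 C=1)
Step 8: empty(B) -> (A=0 B=0 C=1)

Answer: 0 0 1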